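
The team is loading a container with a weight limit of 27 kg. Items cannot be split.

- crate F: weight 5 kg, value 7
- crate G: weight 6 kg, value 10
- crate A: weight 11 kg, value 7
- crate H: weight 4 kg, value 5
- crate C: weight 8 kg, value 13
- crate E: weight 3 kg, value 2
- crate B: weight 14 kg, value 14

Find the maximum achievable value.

37

crate F + crate G + crate H + crate C + crate E: weight 5 + 6 + 4 + 8 + 3 = 26 ≤ 27, value 7 + 10 + 5 + 13 + 2 = 37.
crate F + crate G + crate H + crate C: weight 5 + 6 + 4 + 8 = 23 ≤ 27, value 7 + 10 + 5 + 13 = 35.
crate F + crate C + crate B: weight 5 + 8 + 14 = 27 ≤ 27, value 7 + 13 + 14 = 34.
Best is crate F, crate G, crate H, crate C, and crate E with total value 37.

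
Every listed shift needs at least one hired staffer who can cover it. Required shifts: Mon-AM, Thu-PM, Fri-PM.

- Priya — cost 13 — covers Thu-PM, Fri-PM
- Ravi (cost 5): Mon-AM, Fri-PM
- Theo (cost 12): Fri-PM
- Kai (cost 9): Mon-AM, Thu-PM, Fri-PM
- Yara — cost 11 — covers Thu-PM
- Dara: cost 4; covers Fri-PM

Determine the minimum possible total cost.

Kai alone covers Mon-AM, Thu-PM, Fri-PM — every shift.
Total cost: 9.

9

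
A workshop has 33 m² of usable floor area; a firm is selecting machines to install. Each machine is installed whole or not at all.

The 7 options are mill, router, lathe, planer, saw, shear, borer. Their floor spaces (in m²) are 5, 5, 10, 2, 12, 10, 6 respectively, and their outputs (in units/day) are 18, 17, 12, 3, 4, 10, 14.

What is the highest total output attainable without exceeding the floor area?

64

Allowing fractional choices, the relaxed optimum would be about 69.0, but machines are indivisible.
mill + router + lathe + planer + borer: floor space 5 + 5 + 10 + 2 + 6 = 28 ≤ 33, output 18 + 17 + 12 + 3 + 14 = 64.
mill + router + lathe + borer: floor space 5 + 5 + 10 + 6 = 26 ≤ 33, output 18 + 17 + 12 + 14 = 61.
mill + router + planer + shear + borer: floor space 5 + 5 + 2 + 10 + 6 = 28 ≤ 33, output 18 + 17 + 3 + 10 + 14 = 62.
Best is mill, router, lathe, planer, and borer with total output 64.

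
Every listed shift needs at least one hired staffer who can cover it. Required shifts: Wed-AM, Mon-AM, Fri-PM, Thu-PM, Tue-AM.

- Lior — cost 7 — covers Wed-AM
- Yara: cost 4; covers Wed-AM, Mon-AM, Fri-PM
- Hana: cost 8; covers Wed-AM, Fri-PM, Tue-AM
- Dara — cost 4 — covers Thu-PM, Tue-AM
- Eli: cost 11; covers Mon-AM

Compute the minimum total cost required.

8

Choose Yara and Dara: together they cover Wed-AM, Mon-AM, Fri-PM, Thu-PM, Tue-AM — every shift.
Total cost: 4 + 4 = 8.
No cover costs less than 8.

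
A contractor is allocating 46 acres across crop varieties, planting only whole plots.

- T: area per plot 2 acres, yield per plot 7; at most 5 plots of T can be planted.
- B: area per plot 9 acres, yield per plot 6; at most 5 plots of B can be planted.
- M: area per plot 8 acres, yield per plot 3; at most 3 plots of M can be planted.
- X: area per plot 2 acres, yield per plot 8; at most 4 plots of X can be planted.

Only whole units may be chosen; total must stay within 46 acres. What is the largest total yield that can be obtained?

This is a bounded integer knapsack.
X has the best ratio (8/2); taking only X gives at most 4×8 = 32 (stopped by the supply cap of 4).
Mixing does better — 5×T, 3×B, and 4×X: area 45 ≤ 46, yield 5·7 + 3·6 + 4·8 = 85.

85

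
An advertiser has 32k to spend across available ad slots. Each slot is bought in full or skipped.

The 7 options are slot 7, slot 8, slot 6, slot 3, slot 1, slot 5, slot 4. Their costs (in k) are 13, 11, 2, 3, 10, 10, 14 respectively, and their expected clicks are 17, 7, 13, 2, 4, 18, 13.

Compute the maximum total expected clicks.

50

Take slot 7, slot 6, slot 3, and slot 5: cost 13 + 2 + 3 + 10 = 28 ≤ 32, expected clicks 17 + 13 + 2 + 18 = 50.
No other feasible combination does better.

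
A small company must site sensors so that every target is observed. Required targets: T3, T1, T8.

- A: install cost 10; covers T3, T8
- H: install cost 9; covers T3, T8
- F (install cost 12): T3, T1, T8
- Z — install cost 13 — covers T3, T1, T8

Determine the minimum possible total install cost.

This is a weighted set-cover instance.
F alone covers T3, T1, T8 — every target.
Total install cost: 12.
No cover costs less than 12.

12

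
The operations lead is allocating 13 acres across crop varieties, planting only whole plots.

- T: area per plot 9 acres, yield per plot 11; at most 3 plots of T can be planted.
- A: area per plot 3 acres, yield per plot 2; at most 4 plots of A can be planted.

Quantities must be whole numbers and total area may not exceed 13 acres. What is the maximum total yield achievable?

Take 1×T and 1×A: area 12 ≤ 13, yield 1·11 + 1·2 = 13.
No other integer combination yields more.

13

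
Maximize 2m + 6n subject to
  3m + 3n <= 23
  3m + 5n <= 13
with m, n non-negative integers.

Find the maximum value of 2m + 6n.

14

The continuous relaxation peaks at (0, 2.6) with value 15.60; rounding to a feasible lattice point costs some objective.
(m,n)=(1,2): 3·1+3·2=9≤23, 3·1+5·2=13≤13, objective 14.
(m,n)=(0,2): 3·0+3·2=6≤23, 3·0+5·2=10≤13, objective 12.
The best lattice point is (1,2), giving 14.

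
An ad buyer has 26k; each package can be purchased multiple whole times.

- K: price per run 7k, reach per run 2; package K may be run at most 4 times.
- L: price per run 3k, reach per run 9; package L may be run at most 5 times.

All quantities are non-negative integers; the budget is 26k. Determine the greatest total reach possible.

47

This is a bounded integer knapsack.
1×K and 5×L: price 22 ≤ 26, reach 1·2 + 5·9 = 47.
5×L: price 15 ≤ 26, reach 5·9 = 45.
Best is 47.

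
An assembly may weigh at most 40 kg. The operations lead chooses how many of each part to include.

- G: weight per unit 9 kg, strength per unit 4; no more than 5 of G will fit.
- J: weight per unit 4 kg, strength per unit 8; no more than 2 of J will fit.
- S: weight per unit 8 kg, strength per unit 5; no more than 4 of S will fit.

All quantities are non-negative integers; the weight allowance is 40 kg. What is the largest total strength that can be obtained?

Take 2×J and 4×S: weight 40 ≤ 40, strength 2·8 + 4·5 = 36.
J has the best ratio (8/4) and is taken to its limit of 2; remaining capacity is filled optimally with the others.

36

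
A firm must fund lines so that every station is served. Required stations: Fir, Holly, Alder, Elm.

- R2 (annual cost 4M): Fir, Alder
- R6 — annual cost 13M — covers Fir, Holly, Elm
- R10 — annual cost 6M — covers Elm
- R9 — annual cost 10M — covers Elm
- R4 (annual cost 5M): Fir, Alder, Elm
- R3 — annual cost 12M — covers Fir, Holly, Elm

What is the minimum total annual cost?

The greedy cost-per-new-station heuristic would pick R4 and R3 for 17, but a cheaper cover exists.
Choose R2 and R3: together they cover Fir, Holly, Alder, Elm — every station.
Total annual cost: 4 + 12 = 16.
No cover costs less than 16.

16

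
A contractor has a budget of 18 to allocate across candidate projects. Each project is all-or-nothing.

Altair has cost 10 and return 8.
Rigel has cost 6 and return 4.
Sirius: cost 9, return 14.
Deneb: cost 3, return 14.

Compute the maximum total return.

32

Allowing fractional choices, the relaxed optimum would be about 32.8, but projects are indivisible.
Sirius + Deneb: cost 9 + 3 = 12 ≤ 18, return 14 + 14 = 28.
Rigel + Sirius + Deneb: cost 6 + 9 + 3 = 18 ≤ 18, return 4 + 14 + 14 = 32.
Altair + Deneb: cost 10 + 3 = 13 ≤ 18, return 8 + 14 = 22.
Best is Rigel, Sirius, and Deneb with total return 32.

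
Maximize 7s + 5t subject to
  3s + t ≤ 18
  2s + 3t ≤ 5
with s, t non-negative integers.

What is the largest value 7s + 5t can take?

Relaxing integrality, the LP optimum is 17.50 at (s,t) = (2.5, 0), which is not an integer point.
(s,t)=(2,0): 3·2+1·0=6≤18, 2·2+3·0=4≤5, objective 14.
(s,t)=(1,1): 3·1+1·1=4≤18, 2·1+3·1=5≤5, objective 12.
(s,t)=(1,0): 3·1+1·0=3≤18, 2·1+3·0=2≤5, objective 7.
No feasible integer point exceeds 14.

14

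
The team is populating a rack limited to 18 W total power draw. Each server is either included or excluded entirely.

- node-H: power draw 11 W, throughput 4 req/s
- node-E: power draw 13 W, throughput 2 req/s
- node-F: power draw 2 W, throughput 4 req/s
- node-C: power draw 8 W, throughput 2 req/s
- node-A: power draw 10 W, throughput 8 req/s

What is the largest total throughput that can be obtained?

node-A: power draw 10 ≤ 18, throughput 8.
node-F + node-A: power draw 2 + 10 = 12 ≤ 18, throughput 4 + 8 = 12.
node-C + node-A: power draw 8 + 10 = 18 ≤ 18, throughput 2 + 8 = 10.
Best is node-F and node-A with total throughput 12.

12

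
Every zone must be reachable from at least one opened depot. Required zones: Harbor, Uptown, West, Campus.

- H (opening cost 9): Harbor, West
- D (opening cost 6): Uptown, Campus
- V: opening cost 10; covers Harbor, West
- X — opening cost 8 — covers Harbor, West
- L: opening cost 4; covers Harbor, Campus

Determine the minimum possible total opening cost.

14

The greedy cost-per-new-zone heuristic would pick L, D, and X for 18, but a cheaper cover exists.
Choose D and X: together they cover Harbor, Uptown, West, Campus — every zone.
Total opening cost: 6 + 8 = 14.
No cover costs less than 14.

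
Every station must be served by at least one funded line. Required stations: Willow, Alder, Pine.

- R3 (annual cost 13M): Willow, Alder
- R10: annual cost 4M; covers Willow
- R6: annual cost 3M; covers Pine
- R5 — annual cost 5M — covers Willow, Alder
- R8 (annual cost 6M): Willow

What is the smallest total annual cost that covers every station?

8

Choose R6 and R5: together they cover Willow, Alder, Pine — every station.
Total annual cost: 3 + 5 = 8.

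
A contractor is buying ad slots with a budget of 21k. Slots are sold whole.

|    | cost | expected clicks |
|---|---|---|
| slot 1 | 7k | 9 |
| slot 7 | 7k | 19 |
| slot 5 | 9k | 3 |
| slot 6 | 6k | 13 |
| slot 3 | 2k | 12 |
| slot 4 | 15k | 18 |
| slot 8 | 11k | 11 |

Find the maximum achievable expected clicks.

Allowing fractional choices, the relaxed optimum would be about 51.7, but ad slots are indivisible.
slot 7 + slot 3 + slot 8: cost 7 + 2 + 11 = 20 ≤ 21, expected clicks 19 + 12 + 11 = 42.
slot 7 + slot 6 + slot 3: cost 7 + 6 + 2 = 15 ≤ 21, expected clicks 19 + 13 + 12 = 44.
Best is slot 7, slot 6, and slot 3 with total expected clicks 44.

44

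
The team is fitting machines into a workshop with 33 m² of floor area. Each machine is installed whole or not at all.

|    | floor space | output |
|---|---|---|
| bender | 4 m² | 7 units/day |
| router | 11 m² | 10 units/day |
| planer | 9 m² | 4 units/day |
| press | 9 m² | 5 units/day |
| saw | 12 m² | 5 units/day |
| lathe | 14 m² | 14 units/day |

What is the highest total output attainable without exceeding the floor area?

Allowing fractional choices, the relaxed optimum would be about 33.2, but machines are indivisible.
bender + router + lathe: floor space 4 + 11 + 14 = 29 ≤ 33, output 7 + 10 + 14 = 31.
bender + press + lathe: floor space 4 + 9 + 14 = 27 ≤ 33, output 7 + 5 + 14 = 26.
bender + saw + lathe: floor space 4 + 12 + 14 = 30 ≤ 33, output 7 + 5 + 14 = 26.
Best is bender, router, and lathe with total output 31.

31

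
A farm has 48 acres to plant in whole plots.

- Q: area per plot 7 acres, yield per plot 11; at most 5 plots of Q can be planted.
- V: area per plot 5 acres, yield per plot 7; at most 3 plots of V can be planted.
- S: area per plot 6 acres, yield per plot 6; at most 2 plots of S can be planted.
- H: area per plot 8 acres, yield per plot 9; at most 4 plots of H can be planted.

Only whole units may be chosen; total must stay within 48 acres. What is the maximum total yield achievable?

Q has the best ratio (11/7); taking only Q gives at most 5×11 = 55 (stopped by the supply cap of 5).
Mixing does better — 5×Q, 1×V, and 1×H: area 48 ≤ 48, yield 5·11 + 1·7 + 1·9 = 71.

71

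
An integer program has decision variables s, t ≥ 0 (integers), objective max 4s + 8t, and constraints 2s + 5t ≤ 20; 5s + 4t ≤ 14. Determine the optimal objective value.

24

Relaxing integrality, the LP optimum is 28.00 at (s,t) = (0, 3.5), which is not an integer point.
(s,t)=(0,3): 2·0+5·3=15≤20, 5·0+4·3=12≤14, objective 24.
(s,t)=(1,2): 2·1+5·2=12≤20, 5·1+4·2=13≤14, objective 20.
(s,t)=(0,2): 2·0+5·2=10≤20, 5·0+4·2=8≤14, objective 16.
No feasible integer point exceeds 24.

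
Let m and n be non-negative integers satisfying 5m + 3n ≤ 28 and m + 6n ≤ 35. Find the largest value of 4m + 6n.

38

(m,n)=(2,5): 5·2+3·5=25≤28, 1·2+6·5=32≤35, objective 38.
(m,n)=(3,4): 5·3+3·4=27≤28, 1·3+6·4=27≤35, objective 36.
(m,n)=(1,5): 5·1+3·5=20≤28, 1·1+6·5=31≤35, objective 34.
The best lattice point is (2,5), giving 38.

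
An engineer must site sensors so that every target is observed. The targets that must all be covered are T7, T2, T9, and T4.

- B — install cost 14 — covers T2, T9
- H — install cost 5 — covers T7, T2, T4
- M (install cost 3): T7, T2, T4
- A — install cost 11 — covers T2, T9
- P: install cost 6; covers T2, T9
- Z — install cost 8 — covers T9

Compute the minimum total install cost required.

9

This is an integer covering problem.
Choose M and P: together they cover T7, T2, T9, T4 — every target.
Total install cost: 3 + 6 = 9.
No cover costs less than 9.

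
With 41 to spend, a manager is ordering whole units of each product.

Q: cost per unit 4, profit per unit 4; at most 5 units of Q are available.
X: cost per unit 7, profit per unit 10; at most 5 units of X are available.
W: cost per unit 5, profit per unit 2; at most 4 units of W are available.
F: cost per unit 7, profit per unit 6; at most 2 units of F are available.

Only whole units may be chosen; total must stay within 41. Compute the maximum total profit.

This is a bounded integer knapsack.
X has the best ratio (10/7); taking only X gives at most 5×10 = 50 (stopped by the cost limit).
Mixing does better — 1×Q and 5×X: cost 39 ≤ 41, profit 1·4 + 5·10 = 54.

54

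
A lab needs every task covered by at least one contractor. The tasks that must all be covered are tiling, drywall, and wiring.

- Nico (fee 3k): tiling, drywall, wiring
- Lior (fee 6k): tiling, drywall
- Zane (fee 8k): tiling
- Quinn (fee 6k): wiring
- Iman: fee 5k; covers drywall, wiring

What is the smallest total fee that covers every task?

Nico alone covers tiling, drywall, wiring — every task.
Total fee: 3.

3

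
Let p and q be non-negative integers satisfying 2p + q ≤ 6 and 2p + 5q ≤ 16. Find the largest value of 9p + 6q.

The continuous relaxation peaks at (1.75, 2.5) with value 30.75; rounding to a feasible lattice point costs some objective.
(p,q)=(2,2): 2·2+1·2=6≤6, 2·2+5·2=14≤16, objective 30.
(p,q)=(2,1): 2·2+1·1=5≤6, 2·2+5·1=9≤16, objective 24.
(p,q)=(1,2): 2·1+1·2=4≤6, 2·1+5·2=12≤16, objective 21.
The best lattice point is (2,2), giving 30.

30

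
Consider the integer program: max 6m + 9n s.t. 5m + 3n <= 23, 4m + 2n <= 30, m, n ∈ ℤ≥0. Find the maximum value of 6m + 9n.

63

Relaxing integrality, the LP optimum is 69.00 at (m,n) = (0, 7.67), which is not an integer point.
(m,n)=(0,7): 5·0+3·7=21≤23, 4·0+2·7=14≤30, objective 63.
(m,n)=(1,6): 5·1+3·6=23≤23, 4·1+2·6=16≤30, objective 60.
Maximum is 63 at (m,n)=(0,7).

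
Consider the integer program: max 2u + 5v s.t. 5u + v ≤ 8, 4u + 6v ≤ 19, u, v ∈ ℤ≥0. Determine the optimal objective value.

15

Relaxing integrality, the LP optimum is 15.83 at (u,v) = (0, 3.17), which is not an integer point.
(u,v)=(0,3): 5·0+1·3=3≤8, 4·0+6·3=18≤19, objective 15.
(u,v)=(1,2): 5·1+1·2=7≤8, 4·1+6·2=16≤19, objective 12.
(u,v)=(0,2): 5·0+1·2=2≤8, 4·0+6·2=12≤19, objective 10.
The best lattice point is (0,3), giving 15.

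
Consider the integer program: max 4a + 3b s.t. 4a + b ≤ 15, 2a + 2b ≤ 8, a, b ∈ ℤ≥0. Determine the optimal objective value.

Relaxing integrality, the LP optimum is 15.67 at (a,b) = (3.67, 0.333), which is not an integer point.
(a,b)=(3,1): 4·3+1·1=13≤15, 2·3+2·1=8≤8, objective 15.
(a,b)=(2,2): 4·2+1·2=10≤15, 2·2+2·2=8≤8, objective 14.
(a,b)=(3,0): 4·3+1·0=12≤15, 2·3+2·0=6≤8, objective 12.
No feasible integer point exceeds 15.

15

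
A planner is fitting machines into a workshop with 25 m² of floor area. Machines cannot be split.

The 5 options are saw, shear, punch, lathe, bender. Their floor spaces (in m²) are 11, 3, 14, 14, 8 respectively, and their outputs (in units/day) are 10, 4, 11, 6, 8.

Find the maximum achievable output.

Allowing fractional choices, the relaxed optimum would be about 24.4, but machines are indivisible.
shear + punch + bender: floor space 3 + 14 + 8 = 25 ≤ 25, output 4 + 11 + 8 = 23.
saw + shear + bender: floor space 11 + 3 + 8 = 22 ≤ 25, output 10 + 4 + 8 = 22.
Best is shear, punch, and bender with total output 23.

23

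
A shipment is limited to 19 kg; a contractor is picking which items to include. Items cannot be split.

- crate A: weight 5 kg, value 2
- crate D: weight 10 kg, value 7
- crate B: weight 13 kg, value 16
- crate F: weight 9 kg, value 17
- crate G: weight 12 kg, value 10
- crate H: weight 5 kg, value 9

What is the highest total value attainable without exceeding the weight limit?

28

Take crate A, crate F, and crate H: weight 5 + 9 + 5 = 19 ≤ 19, value 2 + 17 + 9 = 28.
No other feasible combination does better.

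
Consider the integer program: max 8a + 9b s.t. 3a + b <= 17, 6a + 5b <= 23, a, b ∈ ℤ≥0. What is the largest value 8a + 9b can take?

The continuous relaxation peaks at (0, 4.6) with value 41.40; rounding to a feasible lattice point costs some objective.
(a,b)=(0,4) is feasible, giving 36.
(a,b)=(1,3) is feasible, giving 35.
(a,b)=(0,3) is feasible, giving 27.
No feasible integer point exceeds 36.

36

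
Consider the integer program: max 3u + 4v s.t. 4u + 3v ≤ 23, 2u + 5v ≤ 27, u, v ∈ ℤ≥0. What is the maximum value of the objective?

(u,v)=(1,5): 4·1+3·5=19≤23, 2·1+5·5=27≤27, objective 23.
(u,v)=(2,4): 4·2+3·4=20≤23, 2·2+5·4=24≤27, objective 22.
(u,v)=(3,3): 4·3+3·3=21≤23, 2·3+5·3=21≤27, objective 21.
The best lattice point is (1,5), giving 23.

23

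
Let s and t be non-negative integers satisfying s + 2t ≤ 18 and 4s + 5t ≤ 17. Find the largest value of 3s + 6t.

18

(s,t)=(0,3): 1·0+2·3=6≤18, 4·0+5·3=15≤17, objective 18.
(s,t)=(1,2): 1·1+2·2=5≤18, 4·1+5·2=14≤17, objective 15.
No feasible integer point exceeds 18.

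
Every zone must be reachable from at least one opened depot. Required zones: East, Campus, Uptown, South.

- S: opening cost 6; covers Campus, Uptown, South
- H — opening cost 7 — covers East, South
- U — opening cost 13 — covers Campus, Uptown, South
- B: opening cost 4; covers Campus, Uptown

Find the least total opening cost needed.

The greedy cost-per-new-zone heuristic would pick S and H for 13, but a cheaper cover exists.
Choose H and B: together they cover East, Campus, Uptown, South — every zone.
Total opening cost: 7 + 4 = 11.
No cover costs less than 11.

11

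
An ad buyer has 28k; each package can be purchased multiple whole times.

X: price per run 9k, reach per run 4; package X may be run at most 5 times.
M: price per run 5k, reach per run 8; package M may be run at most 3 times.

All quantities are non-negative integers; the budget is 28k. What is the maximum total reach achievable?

28

This is a bounded integer knapsack.
M has the best ratio (8/5); taking only M gives at most 3×8 = 24 (stopped by the supply cap of 3).
Mixing does better — 1×X and 3×M: price 24 ≤ 28, reach 1·4 + 3·8 = 28.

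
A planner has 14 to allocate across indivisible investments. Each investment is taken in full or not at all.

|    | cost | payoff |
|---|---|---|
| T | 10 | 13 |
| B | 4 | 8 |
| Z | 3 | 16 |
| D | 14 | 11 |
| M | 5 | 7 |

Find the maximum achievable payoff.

B + Z: cost 4 + 3 = 7 ≤ 14, payoff 8 + 16 = 24.
T + Z: cost 10 + 3 = 13 ≤ 14, payoff 13 + 16 = 29.
B + Z + M: cost 4 + 3 + 5 = 12 ≤ 14, payoff 8 + 16 + 7 = 31.
Best is B, Z, and M with total payoff 31.

31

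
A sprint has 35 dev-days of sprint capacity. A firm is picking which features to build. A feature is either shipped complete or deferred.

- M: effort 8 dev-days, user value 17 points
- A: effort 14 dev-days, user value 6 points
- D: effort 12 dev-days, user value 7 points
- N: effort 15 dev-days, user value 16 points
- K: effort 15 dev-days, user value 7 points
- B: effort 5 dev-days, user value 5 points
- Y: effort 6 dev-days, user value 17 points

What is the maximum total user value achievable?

Take M, N, B, and Y: effort 8 + 15 + 5 + 6 = 34 ≤ 35, user value 17 + 16 + 5 + 17 = 55.
No other feasible combination does better.

55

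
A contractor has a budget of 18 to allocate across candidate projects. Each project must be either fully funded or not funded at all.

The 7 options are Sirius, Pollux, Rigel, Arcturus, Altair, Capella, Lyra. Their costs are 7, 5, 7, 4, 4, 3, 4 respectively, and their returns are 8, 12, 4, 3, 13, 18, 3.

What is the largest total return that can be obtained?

46

This is an integer program with binary decision variables.
Take Pollux, Arcturus, Altair, and Capella: cost 5 + 4 + 4 + 3 = 16 ≤ 18, return 12 + 3 + 13 + 18 = 46.
No feasible combination exceeds this.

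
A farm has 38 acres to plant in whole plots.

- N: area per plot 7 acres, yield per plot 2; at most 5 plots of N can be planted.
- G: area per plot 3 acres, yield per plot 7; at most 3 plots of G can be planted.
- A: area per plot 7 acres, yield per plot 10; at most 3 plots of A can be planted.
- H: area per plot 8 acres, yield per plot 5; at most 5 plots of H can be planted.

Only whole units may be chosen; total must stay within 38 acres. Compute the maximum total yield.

56

G has the best ratio (7/3); taking only G gives at most 3×7 = 21 (stopped by the supply cap of 3).
Mixing does better — 3×G, 3×A, and 1×H: area 38 ≤ 38, yield 3·7 + 3·10 + 1·5 = 56.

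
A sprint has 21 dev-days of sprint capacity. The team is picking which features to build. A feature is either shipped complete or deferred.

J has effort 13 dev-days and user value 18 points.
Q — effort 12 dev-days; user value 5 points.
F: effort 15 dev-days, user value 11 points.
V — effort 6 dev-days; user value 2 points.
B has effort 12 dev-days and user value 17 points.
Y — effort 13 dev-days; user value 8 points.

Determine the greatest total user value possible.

Allowing fractional choices, the relaxed optimum would be about 29.5, but features are indivisible.
V + B: effort 6 + 12 = 18 ≤ 21, user value 2 + 17 = 19.
J: effort 13 ≤ 21, user value 18.
J + V: effort 13 + 6 = 19 ≤ 21, user value 18 + 2 = 20.
Best is J and V with total user value 20.

20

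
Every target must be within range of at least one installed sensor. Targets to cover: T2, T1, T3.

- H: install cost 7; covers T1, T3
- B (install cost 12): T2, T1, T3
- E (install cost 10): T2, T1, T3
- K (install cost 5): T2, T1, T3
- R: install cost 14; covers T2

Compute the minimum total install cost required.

5

K alone covers T2, T1, T3 — every target.
Total install cost: 5.
No cover costs less than 5.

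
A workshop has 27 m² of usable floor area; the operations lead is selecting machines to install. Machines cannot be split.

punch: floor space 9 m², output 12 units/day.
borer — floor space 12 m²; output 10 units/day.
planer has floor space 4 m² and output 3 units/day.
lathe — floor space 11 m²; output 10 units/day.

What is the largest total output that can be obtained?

25

Allowing fractional choices, the relaxed optimum would be about 27.8, but machines are indivisible.
punch + borer + planer: floor space 9 + 12 + 4 = 25 ≤ 27, output 12 + 10 + 3 = 25.
punch + planer + lathe: floor space 9 + 4 + 11 = 24 ≤ 27, output 12 + 3 + 10 = 25.
borer + planer + lathe: floor space 12 + 4 + 11 = 27 ≤ 27, output 10 + 3 + 10 = 23.
The maximum output is 25; one optimal choice is punch, planer, and lathe.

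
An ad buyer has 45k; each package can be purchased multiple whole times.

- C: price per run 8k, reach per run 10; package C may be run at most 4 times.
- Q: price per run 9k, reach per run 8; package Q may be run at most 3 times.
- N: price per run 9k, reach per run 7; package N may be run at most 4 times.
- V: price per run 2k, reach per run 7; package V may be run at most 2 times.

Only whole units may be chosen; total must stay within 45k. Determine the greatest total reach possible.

62

4×C, 1×Q, and 2×V: price 45 ≤ 45, reach 4·10 + 1·8 + 2·7 = 62.
4×C, 1×N, and 2×V: price 45 ≤ 45, reach 4·10 + 1·7 + 2·7 = 61.
Best is 62.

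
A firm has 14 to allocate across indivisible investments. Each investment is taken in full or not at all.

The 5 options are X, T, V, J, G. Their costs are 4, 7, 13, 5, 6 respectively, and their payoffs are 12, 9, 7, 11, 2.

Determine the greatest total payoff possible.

23

This is a 0-1 knapsack instance.
Take X and J: cost 4 + 5 = 9 ≤ 14, payoff 12 + 11 = 23.
No other feasible combination does better.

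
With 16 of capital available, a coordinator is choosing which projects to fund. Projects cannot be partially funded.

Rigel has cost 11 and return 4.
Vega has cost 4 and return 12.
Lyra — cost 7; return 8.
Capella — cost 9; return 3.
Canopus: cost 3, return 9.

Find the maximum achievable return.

Treat it as a binary knapsack problem.
Take Vega, Lyra, and Canopus: cost 4 + 7 + 3 = 14 ≤ 16, return 12 + 8 + 9 = 29.
No other feasible combination does better.

29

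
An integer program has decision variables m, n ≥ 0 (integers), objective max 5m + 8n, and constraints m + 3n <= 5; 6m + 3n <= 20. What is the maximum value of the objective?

(m,n)=(2,1): 1·2+3·1=5≤5, 6·2+3·1=15≤20, objective 18.
(m,n)=(3,0): 1·3+3·0=3≤5, 6·3+3·0=18≤20, objective 15.
(m,n)=(1,1): 1·1+3·1=4≤5, 6·1+3·1=9≤20, objective 13.
Maximum is 18 at (m,n)=(2,1).

18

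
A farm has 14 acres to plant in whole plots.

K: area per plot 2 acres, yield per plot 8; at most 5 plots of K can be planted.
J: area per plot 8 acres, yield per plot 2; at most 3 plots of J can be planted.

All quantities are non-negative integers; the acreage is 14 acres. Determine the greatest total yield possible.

Take 5×K: area 10 ≤ 14, yield 5·8 = 40.
K has the best ratio (8/2) and is taken to its limit of 5; remaining capacity is filled optimally with the others.

40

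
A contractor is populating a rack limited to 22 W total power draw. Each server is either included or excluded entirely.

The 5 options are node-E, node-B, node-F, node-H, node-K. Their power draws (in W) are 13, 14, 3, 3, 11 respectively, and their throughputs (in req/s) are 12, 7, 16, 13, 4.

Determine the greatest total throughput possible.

Take node-E, node-F, and node-H: power draw 13 + 3 + 3 = 19 ≤ 22, throughput 12 + 16 + 13 = 41.
No other feasible combination does better.

41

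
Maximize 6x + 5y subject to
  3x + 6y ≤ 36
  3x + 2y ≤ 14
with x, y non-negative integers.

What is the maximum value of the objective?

32

(x,y)=(2,4) is feasible, giving 32.
(x,y)=(1,5) is feasible, giving 31.
(x,y)=(0,6) is feasible, giving 30.
The best lattice point is (2,4), giving 32.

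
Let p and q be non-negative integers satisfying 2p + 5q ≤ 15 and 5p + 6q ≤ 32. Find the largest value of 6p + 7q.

The continuous relaxation peaks at (6.4, 0) with value 38.40; rounding to a feasible lattice point costs some objective.
(p,q)=(5,1): 2·5+5·1=15≤15, 5·5+6·1=31≤32, objective 37.
(p,q)=(6,0): 2·6+5·0=12≤15, 5·6+6·0=30≤32, objective 36.
(p,q)=(4,1): 2·4+5·1=13≤15, 5·4+6·1=26≤32, objective 31.
Maximum is 37 at (p,q)=(5,1).

37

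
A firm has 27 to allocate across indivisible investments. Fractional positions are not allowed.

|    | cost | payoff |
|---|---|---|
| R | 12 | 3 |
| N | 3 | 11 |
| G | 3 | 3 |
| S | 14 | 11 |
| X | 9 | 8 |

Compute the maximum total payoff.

Take N, S, and X: cost 3 + 14 + 9 = 26 ≤ 27, payoff 11 + 11 + 8 = 30.
No other feasible combination does better.

30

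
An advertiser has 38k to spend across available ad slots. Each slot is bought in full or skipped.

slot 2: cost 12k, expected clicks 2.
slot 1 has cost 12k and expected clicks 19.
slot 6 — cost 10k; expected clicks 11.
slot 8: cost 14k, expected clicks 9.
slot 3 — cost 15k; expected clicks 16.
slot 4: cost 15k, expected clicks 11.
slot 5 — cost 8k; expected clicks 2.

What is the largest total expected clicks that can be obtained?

46

This is an integer program with binary decision variables.
Allowing fractional choices, the relaxed optimum would be about 46.7, but ad slots are indivisible.
slot 1 + slot 6 + slot 3: cost 12 + 10 + 15 = 37 ≤ 38, expected clicks 19 + 11 + 16 = 46.
slot 1 + slot 6 + slot 4: cost 12 + 10 + 15 = 37 ≤ 38, expected clicks 19 + 11 + 11 = 41.
slot 1 + slot 6 + slot 8: cost 12 + 10 + 14 = 36 ≤ 38, expected clicks 19 + 11 + 9 = 39.
Best is slot 1, slot 6, and slot 3 with total expected clicks 46.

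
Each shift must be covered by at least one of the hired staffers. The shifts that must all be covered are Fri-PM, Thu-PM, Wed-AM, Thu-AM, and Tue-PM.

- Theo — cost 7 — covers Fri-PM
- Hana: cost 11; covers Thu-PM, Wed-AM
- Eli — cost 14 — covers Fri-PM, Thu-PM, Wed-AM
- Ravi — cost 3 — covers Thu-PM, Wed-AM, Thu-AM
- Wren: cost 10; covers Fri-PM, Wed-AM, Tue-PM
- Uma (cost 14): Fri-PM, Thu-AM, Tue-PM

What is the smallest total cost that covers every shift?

13

This is a weighted set-cover instance.
Choose Ravi and Wren: together they cover Fri-PM, Thu-PM, Wed-AM, Thu-AM, Tue-PM — every shift.
Total cost: 3 + 10 = 13.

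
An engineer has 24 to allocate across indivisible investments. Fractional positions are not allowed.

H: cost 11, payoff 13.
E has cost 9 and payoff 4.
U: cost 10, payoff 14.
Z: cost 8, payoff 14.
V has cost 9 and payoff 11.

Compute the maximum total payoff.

28

This is an integer program with binary decision variables.
Take U and Z: cost 10 + 8 = 18 ≤ 24, payoff 14 + 14 = 28.
No other feasible combination does better.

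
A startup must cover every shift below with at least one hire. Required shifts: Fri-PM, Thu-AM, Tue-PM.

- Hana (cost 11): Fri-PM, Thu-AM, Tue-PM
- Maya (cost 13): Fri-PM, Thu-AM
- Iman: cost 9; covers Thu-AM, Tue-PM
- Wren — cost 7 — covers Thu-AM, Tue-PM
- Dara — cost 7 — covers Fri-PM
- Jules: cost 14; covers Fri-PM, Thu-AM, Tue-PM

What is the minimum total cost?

The greedy cost-per-new-shift heuristic would pick Wren and Dara for 14, but a cheaper cover exists.
Hana alone covers Fri-PM, Thu-AM, Tue-PM — every shift.
Total cost: 11.
No cover costs less than 11.

11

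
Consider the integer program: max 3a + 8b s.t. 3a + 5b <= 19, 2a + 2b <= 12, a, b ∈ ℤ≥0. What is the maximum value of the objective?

The continuous relaxation peaks at (0, 3.8) with value 30.40; rounding to a feasible lattice point costs some objective.
(a,b)=(1,3): 3·1+5·3=18≤19, 2·1+2·3=8≤12, objective 27.
(a,b)=(0,3): 3·0+5·3=15≤19, 2·0+2·3=6≤12, objective 24.
(a,b)=(2,2): 3·2+5·2=16≤19, 2·2+2·2=8≤12, objective 22.
No feasible integer point exceeds 27.

27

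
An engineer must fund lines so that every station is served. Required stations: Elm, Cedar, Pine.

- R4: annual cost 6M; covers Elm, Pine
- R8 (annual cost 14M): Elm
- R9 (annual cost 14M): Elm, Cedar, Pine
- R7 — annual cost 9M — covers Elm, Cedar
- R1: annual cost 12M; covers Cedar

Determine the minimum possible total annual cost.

14

R9 alone covers Elm, Cedar, Pine — every station.
Total annual cost: 14.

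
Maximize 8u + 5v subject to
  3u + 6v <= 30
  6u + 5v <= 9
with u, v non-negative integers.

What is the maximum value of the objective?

Relaxing integrality, the LP optimum is 12.00 at (u,v) = (1.5, 0), which is not an integer point.
(u,v)=(1,0): 3·1+6·0=3≤30, 6·1+5·0=6≤9, objective 8.
(u,v)=(0,1): 3·0+6·1=6≤30, 6·0+5·1=5≤9, objective 5.
Maximum is 8 at (u,v)=(1,0).

8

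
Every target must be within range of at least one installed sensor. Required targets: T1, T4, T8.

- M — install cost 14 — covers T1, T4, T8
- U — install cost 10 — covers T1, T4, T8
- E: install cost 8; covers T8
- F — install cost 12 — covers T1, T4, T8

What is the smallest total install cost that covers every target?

U alone covers T1, T4, T8 — every target.
Total install cost: 10.
No cover costs less than 10.

10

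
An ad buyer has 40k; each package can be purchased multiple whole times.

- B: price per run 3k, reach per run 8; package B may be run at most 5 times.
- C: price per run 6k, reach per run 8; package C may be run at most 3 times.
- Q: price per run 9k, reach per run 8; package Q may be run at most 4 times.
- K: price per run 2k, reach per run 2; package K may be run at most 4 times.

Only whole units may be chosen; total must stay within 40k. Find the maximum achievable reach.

B has the best ratio (8/3); taking only B gives at most 5×8 = 40 (stopped by the supply cap of 5).
Mixing does better — 5×B, 3×C, and 3×K: price 39 ≤ 40, reach 5·8 + 3·8 + 3·2 = 70.

70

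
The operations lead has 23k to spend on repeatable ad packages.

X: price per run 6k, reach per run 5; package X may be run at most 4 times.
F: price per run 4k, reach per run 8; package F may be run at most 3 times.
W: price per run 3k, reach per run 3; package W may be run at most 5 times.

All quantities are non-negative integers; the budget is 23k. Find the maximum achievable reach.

F has the best ratio (8/4); taking only F gives at most 3×8 = 24 (stopped by the supply cap of 3).
Mixing does better — 3×F and 3×W: price 21 ≤ 23, reach 3·8 + 3·3 = 33.

33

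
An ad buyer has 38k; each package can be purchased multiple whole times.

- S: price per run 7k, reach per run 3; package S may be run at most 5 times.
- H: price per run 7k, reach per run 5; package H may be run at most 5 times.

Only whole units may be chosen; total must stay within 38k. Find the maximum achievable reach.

5×H: price 35 ≤ 38, reach 5·5 = 25.
1×S and 4×H: price 35 ≤ 38, reach 1·3 + 4·5 = 23.
Best is 25.

25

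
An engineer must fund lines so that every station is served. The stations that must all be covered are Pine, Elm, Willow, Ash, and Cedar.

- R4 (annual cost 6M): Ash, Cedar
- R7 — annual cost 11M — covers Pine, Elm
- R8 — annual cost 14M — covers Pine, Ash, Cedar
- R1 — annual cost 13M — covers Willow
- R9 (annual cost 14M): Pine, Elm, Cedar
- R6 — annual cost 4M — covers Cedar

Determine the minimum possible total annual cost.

This is a weighted set-cover instance.
Choose R4, R7, and R1: together they cover Pine, Elm, Willow, Ash, Cedar — every station.
Total annual cost: 6 + 11 + 13 = 30.
No cover costs less than 30.

30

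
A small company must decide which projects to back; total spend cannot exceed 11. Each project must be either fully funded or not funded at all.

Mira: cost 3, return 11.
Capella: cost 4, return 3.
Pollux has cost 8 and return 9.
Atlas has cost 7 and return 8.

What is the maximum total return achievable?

20

Mira + Pollux: cost 3 + 8 = 11 ≤ 11, return 11 + 9 = 20.
Mira + Atlas: cost 3 + 7 = 10 ≤ 11, return 11 + 8 = 19.
Mira + Capella: cost 3 + 4 = 7 ≤ 11, return 11 + 3 = 14.
Best is Mira and Pollux with total return 20.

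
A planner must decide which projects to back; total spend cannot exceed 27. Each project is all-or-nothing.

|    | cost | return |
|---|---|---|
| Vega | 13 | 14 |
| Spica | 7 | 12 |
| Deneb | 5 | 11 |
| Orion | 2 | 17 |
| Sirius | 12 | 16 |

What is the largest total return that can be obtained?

56

Vega + Spica + Deneb + Orion: cost 13 + 7 + 5 + 2 = 27 ≤ 27, return 14 + 12 + 11 + 17 = 54.
Vega + Orion + Sirius: cost 13 + 2 + 12 = 27 ≤ 27, return 14 + 17 + 16 = 47.
Spica + Deneb + Orion + Sirius: cost 7 + 5 + 2 + 12 = 26 ≤ 27, return 12 + 11 + 17 + 16 = 56.
Best is Spica, Deneb, Orion, and Sirius with total return 56.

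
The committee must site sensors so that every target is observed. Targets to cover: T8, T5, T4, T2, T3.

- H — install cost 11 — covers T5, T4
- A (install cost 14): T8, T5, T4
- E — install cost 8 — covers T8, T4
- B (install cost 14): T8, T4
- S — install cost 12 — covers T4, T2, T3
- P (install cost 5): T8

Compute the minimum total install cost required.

Choose A and S: together they cover T8, T5, T4, T2, T3 — every target.
Total install cost: 14 + 12 = 26.

26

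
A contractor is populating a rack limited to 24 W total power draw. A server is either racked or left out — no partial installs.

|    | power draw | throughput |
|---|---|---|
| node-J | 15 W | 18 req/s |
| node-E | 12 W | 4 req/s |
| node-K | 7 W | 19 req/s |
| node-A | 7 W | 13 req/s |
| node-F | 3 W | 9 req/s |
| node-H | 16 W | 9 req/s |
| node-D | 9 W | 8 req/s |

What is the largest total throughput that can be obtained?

Allowing fractional choices, the relaxed optimum would be about 49.4, but servers are indivisible.
node-K + node-A + node-F: power draw 7 + 7 + 3 = 17 ≤ 24, throughput 19 + 13 + 9 = 41.
node-K + node-A + node-D: power draw 7 + 7 + 9 = 23 ≤ 24, throughput 19 + 13 + 8 = 40.
Best is node-K, node-A, and node-F with total throughput 41.

41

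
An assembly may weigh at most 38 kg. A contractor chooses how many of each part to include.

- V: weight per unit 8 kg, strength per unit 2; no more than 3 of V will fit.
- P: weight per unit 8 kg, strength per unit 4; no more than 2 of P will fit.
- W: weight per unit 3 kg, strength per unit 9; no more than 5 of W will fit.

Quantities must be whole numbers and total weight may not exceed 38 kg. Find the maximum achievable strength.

53

This is a bounded integer knapsack.
W has the best ratio (9/3); taking only W gives at most 5×9 = 45 (stopped by the supply cap of 5).
Mixing does better — 2×P and 5×W: weight 31 ≤ 38, strength 2·4 + 5·9 = 53.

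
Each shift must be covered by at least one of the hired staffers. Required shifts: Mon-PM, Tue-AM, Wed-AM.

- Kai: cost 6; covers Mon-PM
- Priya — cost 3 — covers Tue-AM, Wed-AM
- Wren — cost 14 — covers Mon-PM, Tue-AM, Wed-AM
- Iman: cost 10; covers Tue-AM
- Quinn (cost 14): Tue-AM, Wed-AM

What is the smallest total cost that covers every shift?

9

Choose Kai and Priya: together they cover Mon-PM, Tue-AM, Wed-AM — every shift.
Total cost: 6 + 3 = 9.
No cover costs less than 9.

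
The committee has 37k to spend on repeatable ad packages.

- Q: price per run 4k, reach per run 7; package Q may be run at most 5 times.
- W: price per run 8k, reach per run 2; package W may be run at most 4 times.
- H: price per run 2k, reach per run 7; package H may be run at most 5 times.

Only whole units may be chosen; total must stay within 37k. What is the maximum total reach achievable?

4×Q, 1×W, and 5×H: price 34 ≤ 37, reach 4·7 + 1·2 + 5·7 = 65.
5×Q and 5×H: price 30 ≤ 37, reach 5·7 + 5·7 = 70.
Best is 70.

70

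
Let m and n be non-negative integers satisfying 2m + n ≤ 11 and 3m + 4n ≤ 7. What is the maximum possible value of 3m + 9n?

The continuous relaxation peaks at (0, 1.75) with value 15.75; rounding to a feasible lattice point costs some objective.
(m,n)=(1,1): 2·1+1·1=3≤11, 3·1+4·1=7≤7, objective 12.
(m,n)=(0,1): 2·0+1·1=1≤11, 3·0+4·1=4≤7, objective 9.
(m,n)=(2,0): 2·2+1·0=4≤11, 3·2+4·0=6≤7, objective 6.
The best lattice point is (1,1), giving 12.

12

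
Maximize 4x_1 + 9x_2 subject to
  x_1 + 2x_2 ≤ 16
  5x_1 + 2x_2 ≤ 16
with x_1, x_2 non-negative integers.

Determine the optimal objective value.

(x_1,x_2)=(0,8) is feasible, giving 72.
(x_1,x_2)=(0,7) is feasible, giving 63.
Maximum is 72 at (x_1,x_2)=(0,8).

72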